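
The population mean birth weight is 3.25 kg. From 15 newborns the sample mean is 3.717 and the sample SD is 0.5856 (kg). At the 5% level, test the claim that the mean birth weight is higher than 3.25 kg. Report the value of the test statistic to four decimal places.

H0: μ = 3.25; H1: μ > 3.25 (one-sample t-test, right-tailed).
t = (x̄ − μ₀)/(s/√n) = (3.717 − 3.25)/(0.5856/√15) = 3.0886
df = n − 1 = 14
p-value = P(T ≥ 3.0886) ≈ 0.004
Since p ≈ 0.004 < α = 0.05, reject H0; the data support H1.

3.0886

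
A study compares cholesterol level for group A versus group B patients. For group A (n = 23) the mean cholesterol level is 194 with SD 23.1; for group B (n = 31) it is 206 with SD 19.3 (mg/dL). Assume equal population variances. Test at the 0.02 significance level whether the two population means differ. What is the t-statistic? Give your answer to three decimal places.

Let group 1 = group A, group 2 = group B. H0: μ_1 = μ_2; H1: μ_1 ≠ μ_2 (two-sample pooled-variance t-test, two-sided).
s_p² = [(23−1)·23.1² + (31−1)·19.3²]/(23+31−2) = 440.656
t = (194 − 206)/√[440.656·(1/23 + 1/31)] = -2.077
df = n₁ + n₂ − 2 = 52
Two-sided p-value ≈ 0.043
Since p ≈ 0.043 > α = 0.02, fail to reject H0; the data do not provide sufficient evidence against H0.

-2.077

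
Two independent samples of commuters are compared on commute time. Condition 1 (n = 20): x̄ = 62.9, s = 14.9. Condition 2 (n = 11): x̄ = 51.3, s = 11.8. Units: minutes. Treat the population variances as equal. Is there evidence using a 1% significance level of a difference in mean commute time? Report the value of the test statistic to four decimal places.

Let group 1 = condition 1, group 2 = condition 2. H0: μ_1 = μ_2; H1: μ_1 ≠ μ_2 (two-sample pooled-variance t-test, two-sided).
s_p² = [(20−1)·14.9² + (11−1)·11.8²]/(20+11−2) = 193.469
t = (62.9 − 51.3)/√[193.469·(1/20 + 1/11)] = 2.2217
df = n₁ + n₂ − 2 = 29
Two-sided p-value ≈ 0.0343
Since p ≈ 0.0343 > α = 0.01, fail to reject H0; the data do not provide sufficient evidence against H0.

2.2217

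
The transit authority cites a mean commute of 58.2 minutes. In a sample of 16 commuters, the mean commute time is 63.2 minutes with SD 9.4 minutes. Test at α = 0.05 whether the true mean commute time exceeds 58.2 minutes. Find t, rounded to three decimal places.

H0: μ = 58.2; H1: μ > 58.2 (one-sample t-test, right-tailed).
t = (x̄ − μ₀)/(s/√n) = (63.2 − 58.2)/(9.4/√16) = 2.128
df = n − 1 = 15
p-value = P(T ≥ 2.128) ≈ 0.0252
Since p ≈ 0.0252 < α = 0.05, reject H0; the evidence is statistically significant.

2.128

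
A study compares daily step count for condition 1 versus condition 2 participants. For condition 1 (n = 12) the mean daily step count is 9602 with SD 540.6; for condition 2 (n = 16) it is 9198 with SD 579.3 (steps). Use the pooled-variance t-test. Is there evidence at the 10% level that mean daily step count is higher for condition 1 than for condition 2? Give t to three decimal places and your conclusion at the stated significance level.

Let group 1 = condition 1, group 2 = condition 2. H0: μ_1 = μ_2; H1: μ_1 > μ_2 (two-sample pooled-variance t-test, right-tailed).
s_p² = [(12−1)·540.6² + (16−1)·579.3²]/(12+16−2) = 317252
t = (9602 − 9198)/√[317252·(1/12 + 1/16)] = 1.878
df = n₁ + n₂ − 2 = 26
p-value = P(T ≥ 1.878) ≈ 0.036
Since p ≈ 0.036 < α = 0.1, reject H0; the evidence is statistically significant.

t = 1.878; reject H0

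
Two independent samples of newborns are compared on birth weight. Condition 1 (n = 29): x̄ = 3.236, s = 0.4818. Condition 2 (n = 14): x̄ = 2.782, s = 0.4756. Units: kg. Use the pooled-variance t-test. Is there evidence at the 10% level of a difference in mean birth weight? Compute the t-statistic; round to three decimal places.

2.907

Let group 1 = condition 1, group 2 = condition 2. H0: μ_1 = μ_2; H1: μ_1 ≠ μ_2 (two-sample pooled-variance t-test, two-sided).
s_p² = [(29−1)·0.4818² + (14−1)·0.4756²]/(29+14−2) = 0.230249
t = (3.236 − 2.782)/√[0.230249·(1/29 + 1/14)] = 2.907
df = n₁ + n₂ − 2 = 41
Two-sided p-value ≈ 0.0059
Since p ≈ 0.0059 < α = 0.1, reject H0; the data support H1.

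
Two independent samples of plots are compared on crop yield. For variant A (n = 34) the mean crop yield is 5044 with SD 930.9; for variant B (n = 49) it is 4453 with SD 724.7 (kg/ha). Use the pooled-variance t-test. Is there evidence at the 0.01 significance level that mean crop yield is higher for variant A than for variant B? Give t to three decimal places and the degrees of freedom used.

Let group 1 = variant A, group 2 = variant B. H0: μ_1 = μ_2; H1: μ_1 > μ_2 (two-sample pooled-variance t-test, right-tailed).
s_p² = [(34−1)·930.9² + (49−1)·724.7²]/(34+49−2) = 664273
t = (5044 − 4453)/√[664273·(1/34 + 1/49)] = 3.249
df = n₁ + n₂ − 2 = 81
p-value = P(T ≥ 3.249) ≈ 0.001
Since p ≈ 0.001 < α = 0.01, reject H0; the data support H1.

t = 3.249, df = 81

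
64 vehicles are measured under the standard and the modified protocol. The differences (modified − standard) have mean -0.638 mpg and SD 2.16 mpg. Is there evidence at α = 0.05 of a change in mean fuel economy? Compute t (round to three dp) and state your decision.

t = -2.363; reject H0

H0: μ_d = 0; H1: μ_d ≠ 0 (paired t-test on the differences, two-sided).
t = d̄/(s_d/√n) = -0.638/(2.16/√64) = -2.363
df = n − 1 = 63
Two-sided p-value ≈ 0.0212
Since p ≈ 0.0212 < α = 0.05, reject H0; the evidence is statistically significant.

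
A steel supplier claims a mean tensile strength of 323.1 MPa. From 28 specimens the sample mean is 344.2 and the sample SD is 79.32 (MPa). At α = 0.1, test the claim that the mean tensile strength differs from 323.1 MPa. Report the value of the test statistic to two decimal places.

H0: μ = 323.1; H1: μ ≠ 323.1 (one-sample t-test, two-sided).
t = (x̄ − μ₀)/(s/√n) = (344.2 − 323.1)/(79.32/√28) = 1.41
df = n − 1 = 27
Two-sided p-value ≈ 0.171
Since p ≈ 0.171 > α = 0.1, fail to reject H0; the evidence is not statistically significant.

1.41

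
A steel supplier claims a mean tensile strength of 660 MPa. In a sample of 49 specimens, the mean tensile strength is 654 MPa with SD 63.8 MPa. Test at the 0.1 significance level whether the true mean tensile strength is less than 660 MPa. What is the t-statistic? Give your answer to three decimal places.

-0.658

H0: μ = 660; H1: μ < 660 (one-sample t-test, left-tailed).
t = (x̄ − μ₀)/(s/√n) = (654 − 660)/(63.8/√49) = -0.658
df = n − 1 = 48
p-value = P(T ≤ -0.658) ≈ 0.2567
Since p ≈ 0.2567 > α = 0.1, fail to reject H0; the data do not provide sufficient evidence against H0.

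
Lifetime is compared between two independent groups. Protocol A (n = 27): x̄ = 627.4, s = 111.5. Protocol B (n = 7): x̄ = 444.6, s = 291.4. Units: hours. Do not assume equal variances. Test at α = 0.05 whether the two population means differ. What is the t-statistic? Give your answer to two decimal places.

Let group 1 = protocol A, group 2 = protocol B. H0: μ_1 = μ_2; H1: μ_1 ≠ μ_2 (Welch's two-sample t-test, two-sided).
t = (x̄_1 − x̄_2)/√(s_1²/n_1 + s_2²/n_2) = (627.4 − 444.6)/√(111.5²/27 + 291.4²/7) = 1.63
Welch–Satterthwaite df ≈ 6.46
Two-sided p-value ≈ 0.1509
Since p ≈ 0.1509 > α = 0.05, fail to reject H0; the evidence is not statistically significant.

1.63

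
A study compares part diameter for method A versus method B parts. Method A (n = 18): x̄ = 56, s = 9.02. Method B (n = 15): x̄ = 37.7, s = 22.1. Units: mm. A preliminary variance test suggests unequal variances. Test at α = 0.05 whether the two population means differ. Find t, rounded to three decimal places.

Let group 1 = method A, group 2 = method B. H0: μ_1 = μ_2; H1: μ_1 ≠ μ_2 (Welch's two-sample t-test, two-sided).
t = (x̄_1 − x̄_2)/√(s_1²/n_1 + s_2²/n_2) = (56 − 37.7)/√(9.02²/18 + 22.1²/15) = 3.005
Welch–Satterthwaite df ≈ 17.87
Two-sided p-value ≈ 0.0076
Since p ≈ 0.0076 < α = 0.05, reject H0; the evidence is statistically significant.

3.005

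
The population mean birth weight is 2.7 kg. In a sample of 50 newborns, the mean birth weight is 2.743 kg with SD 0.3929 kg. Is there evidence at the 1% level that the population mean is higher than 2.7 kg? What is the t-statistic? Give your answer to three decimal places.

H0: μ = 2.7; H1: μ > 2.7 (one-sample t-test, right-tailed).
t = (x̄ − μ₀)/(s/√n) = (2.743 − 2.7)/(0.3929/√50) = 0.774
df = n − 1 = 49
p-value = P(T ≥ 0.774) ≈ 0.2214
Since p ≈ 0.2214 > α = 0.01, fail to reject H0; the data do not provide sufficient evidence against H0.

0.774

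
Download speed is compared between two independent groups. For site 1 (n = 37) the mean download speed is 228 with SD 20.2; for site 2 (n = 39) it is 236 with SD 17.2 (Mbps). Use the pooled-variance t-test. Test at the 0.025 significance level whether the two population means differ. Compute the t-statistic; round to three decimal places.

-1.862

Let group 1 = site 1, group 2 = site 2. H0: μ_1 = μ_2; H1: μ_1 ≠ μ_2 (two-sample pooled-variance t-test, two-sided).
s_p² = [(37−1)·20.2² + (39−1)·17.2²]/(37+39−2) = 350.424
t = (228 − 236)/√[350.424·(1/37 + 1/39)] = -1.862
df = n₁ + n₂ − 2 = 74
Two-sided p-value ≈ 0.0665
Since p ≈ 0.0665 > α = 0.025, fail to reject H0; the evidence is not statistically significant.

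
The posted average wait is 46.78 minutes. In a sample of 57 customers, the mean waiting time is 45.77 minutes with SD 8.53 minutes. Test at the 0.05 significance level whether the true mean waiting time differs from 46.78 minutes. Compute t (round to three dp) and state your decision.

t = -0.894; fail to reject H0

H0: μ = 46.78; H1: μ ≠ 46.78 (one-sample t-test, two-sided).
t = (x̄ − μ₀)/(s/√n) = (45.77 − 46.78)/(8.53/√57) = -0.894
df = n − 1 = 56
Two-sided p-value ≈ 0.375
Since p ≈ 0.375 > α = 0.05, fail to reject H0; the data do not provide sufficient evidence against H0.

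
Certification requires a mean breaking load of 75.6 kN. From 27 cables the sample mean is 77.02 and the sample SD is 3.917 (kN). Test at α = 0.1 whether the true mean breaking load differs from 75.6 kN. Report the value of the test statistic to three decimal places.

1.884

H0: μ = 75.6; H1: μ ≠ 75.6 (one-sample t-test, two-sided).
t = (x̄ − μ₀)/(s/√n) = (77.02 − 75.6)/(3.917/√27) = 1.884
df = n − 1 = 26
Two-sided p-value ≈ 0.0708
Since p ≈ 0.0708 < α = 0.1, reject H0; the evidence is statistically significant.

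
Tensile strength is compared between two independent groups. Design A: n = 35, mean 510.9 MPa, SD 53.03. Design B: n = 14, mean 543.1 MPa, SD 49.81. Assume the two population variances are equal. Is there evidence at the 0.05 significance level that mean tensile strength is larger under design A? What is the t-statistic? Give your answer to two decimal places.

Let group 1 = design A, group 2 = design B. H0: μ_1 = μ_2; H1: μ_1 > μ_2 (two-sample pooled-variance t-test, right-tailed).
s_p² = [(35−1)·53.03² + (14−1)·49.81²]/(35+14−2) = 2720.59
t = (510.9 − 543.1)/√[2720.59·(1/35 + 1/14)] = -1.95
df = n₁ + n₂ − 2 = 47
p-value = P(T ≥ -1.95) ≈ 0.972
Since p ≈ 0.972 > α = 0.05, fail to reject H0; the data do not provide sufficient evidence against H0.

-1.95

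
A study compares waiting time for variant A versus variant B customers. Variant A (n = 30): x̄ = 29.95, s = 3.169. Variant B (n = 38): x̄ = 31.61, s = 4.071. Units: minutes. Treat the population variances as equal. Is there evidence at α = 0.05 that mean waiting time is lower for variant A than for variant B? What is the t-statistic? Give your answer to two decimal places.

Let group 1 = variant A, group 2 = variant B. H0: μ_1 = μ_2; H1: μ_1 < μ_2 (two-sample pooled-variance t-test, left-tailed).
s_p² = [(30−1)·3.169² + (38−1)·4.071²]/(30+38−2) = 13.7036
t = (29.95 − 31.61)/√[13.7036·(1/30 + 1/38)] = -1.84
df = n₁ + n₂ − 2 = 66
p-value = P(T ≤ -1.84) ≈ 0.035
Since p ≈ 0.035 < α = 0.05, reject H0; the data support H1.

-1.84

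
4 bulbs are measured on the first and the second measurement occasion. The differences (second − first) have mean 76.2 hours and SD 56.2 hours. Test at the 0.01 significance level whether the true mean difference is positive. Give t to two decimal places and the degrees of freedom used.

H0: μ_d = 0; H1: μ_d > 0 (paired t-test on the differences, right-tailed).
t = d̄/(s_d/√n) = 76.2/(56.2/√4) = 2.71
df = n − 1 = 3
p-value = P(T ≥ 2.71) ≈ 0.0365
Since p ≈ 0.0365 > α = 0.01, fail to reject H0; the data do not provide sufficient evidence against H0.

t = 2.71, df = 3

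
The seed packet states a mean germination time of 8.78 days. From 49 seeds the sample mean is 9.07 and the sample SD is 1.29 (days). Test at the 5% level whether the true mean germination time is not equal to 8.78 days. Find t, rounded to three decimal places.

1.574

H0: μ = 8.78; H1: μ ≠ 8.78 (one-sample t-test, two-sided).
t = (x̄ − μ₀)/(s/√n) = (9.07 − 8.78)/(1.29/√49) = 1.574
df = n − 1 = 48
Two-sided p-value ≈ 0.122
Since p ≈ 0.122 > α = 0.05, fail to reject H0; the evidence is not statistically significant.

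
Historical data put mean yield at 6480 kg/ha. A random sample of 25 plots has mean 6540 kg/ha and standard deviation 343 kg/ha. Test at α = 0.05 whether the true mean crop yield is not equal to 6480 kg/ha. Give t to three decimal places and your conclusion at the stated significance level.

H0: μ = 6480; H1: μ ≠ 6480 (one-sample t-test, two-sided).
t = (x̄ − μ₀)/(s/√n) = (6540 − 6480)/(343/√25) = 0.875
df = n − 1 = 24
Two-sided p-value ≈ 0.3904
Since p ≈ 0.3904 > α = 0.05, fail to reject H0; the data do not provide sufficient evidence against H0.

t = 0.875; fail to reject H0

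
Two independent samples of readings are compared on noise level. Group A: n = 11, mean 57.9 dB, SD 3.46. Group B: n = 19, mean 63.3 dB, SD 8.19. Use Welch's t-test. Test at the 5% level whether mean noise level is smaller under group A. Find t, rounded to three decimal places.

Let group 1 = group A, group 2 = group B. H0: μ_1 = μ_2; H1: μ_1 < μ_2 (Welch's two-sample t-test, left-tailed).
t = (x̄_1 − x̄_2)/√(s_1²/n_1 + s_2²/n_2) = (57.9 − 63.3)/√(3.46²/11 + 8.19²/19) = -2.513
Welch–Satterthwaite df ≈ 26.31
p-value = P(T ≤ -2.513) ≈ 0.009
Since p ≈ 0.009 < α = 0.05, reject H0; the data support H1.

-2.513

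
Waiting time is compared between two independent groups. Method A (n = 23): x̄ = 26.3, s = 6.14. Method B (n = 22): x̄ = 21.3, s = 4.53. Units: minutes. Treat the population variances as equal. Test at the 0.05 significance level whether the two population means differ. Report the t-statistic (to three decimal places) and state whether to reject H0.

t = 3.097; reject H0

Let group 1 = method A, group 2 = method B. H0: μ_1 = μ_2; H1: μ_1 ≠ μ_2 (two-sample pooled-variance t-test, two-sided).
s_p² = [(23−1)·6.14² + (22−1)·4.53²]/(23+22−2) = 29.31
t = (26.3 − 21.3)/√[29.31·(1/23 + 1/22)] = 3.097
df = n₁ + n₂ − 2 = 43
Two-sided p-value ≈ 0.003
Since p ≈ 0.003 < α = 0.05, reject H0; the data support H1.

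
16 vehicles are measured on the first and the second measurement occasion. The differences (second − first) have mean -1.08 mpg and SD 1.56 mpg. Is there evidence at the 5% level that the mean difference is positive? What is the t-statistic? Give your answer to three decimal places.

H0: μ_d = 0; H1: μ_d > 0 (paired t-test on the differences, right-tailed).
t = d̄/(s_d/√n) = -1.08/(1.56/√16) = -2.769
df = n − 1 = 15
p-value = P(T ≥ -2.769) ≈ 0.9928
Since p ≈ 0.9928 > α = 0.05, fail to reject H0; the data do not provide sufficient evidence against H0.

-2.769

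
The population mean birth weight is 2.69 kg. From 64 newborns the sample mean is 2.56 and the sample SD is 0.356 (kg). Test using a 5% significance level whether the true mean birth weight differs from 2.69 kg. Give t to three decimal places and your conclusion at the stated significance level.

t = -2.921; reject H0

H0: μ = 2.69; H1: μ ≠ 2.69 (one-sample t-test, two-sided).
t = (x̄ − μ₀)/(s/√n) = (2.56 − 2.69)/(0.356/√64) = -2.921
df = n − 1 = 63
Two-sided p-value ≈ 0.0048
Since p ≈ 0.0048 < α = 0.05, reject H0; the data support H1.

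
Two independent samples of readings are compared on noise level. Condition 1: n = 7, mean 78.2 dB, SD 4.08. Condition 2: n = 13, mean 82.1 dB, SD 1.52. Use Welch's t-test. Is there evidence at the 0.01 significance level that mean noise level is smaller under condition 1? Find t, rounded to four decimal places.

-2.4395

Let group 1 = condition 1, group 2 = condition 2. H0: μ_1 = μ_2; H1: μ_1 < μ_2 (Welch's two-sample t-test, left-tailed).
t = (x̄_1 − x̄_2)/√(s_1²/n_1 + s_2²/n_2) = (78.2 − 82.1)/√(4.08²/7 + 1.52²/13) = -2.4395
Welch–Satterthwaite df ≈ 6.91
p-value = P(T ≤ -2.4395) ≈ 0.0226
Since p ≈ 0.0226 > α = 0.01, fail to reject H0; the data do not provide sufficient evidence against H0.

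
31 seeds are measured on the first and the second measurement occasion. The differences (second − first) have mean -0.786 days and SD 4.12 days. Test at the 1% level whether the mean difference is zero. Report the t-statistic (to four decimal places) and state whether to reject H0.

H0: μ_d = 0; H1: μ_d ≠ 0 (paired t-test on the differences, two-sided).
t = d̄/(s_d/√n) = -0.786/(4.12/√31) = -1.0622
df = n − 1 = 30
Two-sided p-value ≈ 0.297
Since p ≈ 0.297 > α = 0.01, fail to reject H0; the data do not provide sufficient evidence against H0.

t = -1.0622; fail to reject H0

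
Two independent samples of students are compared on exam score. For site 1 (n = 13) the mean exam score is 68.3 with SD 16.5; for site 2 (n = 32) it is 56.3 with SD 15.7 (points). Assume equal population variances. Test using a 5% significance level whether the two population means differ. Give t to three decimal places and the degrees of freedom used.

Let group 1 = site 1, group 2 = site 2. H0: μ_1 = μ_2; H1: μ_1 ≠ μ_2 (two-sample pooled-variance t-test, two-sided).
s_p² = [(13−1)·16.5² + (32−1)·15.7²]/(13+32−2) = 253.679
t = (68.3 − 56.3)/√[253.679·(1/13 + 1/32)] = 2.291
df = n₁ + n₂ − 2 = 43
Two-sided p-value ≈ 0.027
Since p ≈ 0.027 < α = 0.05, reject H0; the data support H1.

t = 2.291, df = 43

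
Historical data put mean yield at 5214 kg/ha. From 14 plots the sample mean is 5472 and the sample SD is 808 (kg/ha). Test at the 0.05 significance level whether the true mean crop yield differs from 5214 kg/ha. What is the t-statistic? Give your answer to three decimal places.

1.195

H0: μ = 5214; H1: μ ≠ 5214 (one-sample t-test, two-sided).
t = (x̄ − μ₀)/(s/√n) = (5472 − 5214)/(808/√14) = 1.195
df = n − 1 = 13
Two-sided p-value ≈ 0.254
Since p ≈ 0.254 > α = 0.05, fail to reject H0; the evidence is not statistically significant.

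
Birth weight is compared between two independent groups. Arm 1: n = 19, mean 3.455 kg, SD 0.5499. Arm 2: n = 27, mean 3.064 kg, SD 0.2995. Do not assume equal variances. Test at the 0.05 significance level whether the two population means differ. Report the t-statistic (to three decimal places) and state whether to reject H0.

Let group 1 = arm 1, group 2 = arm 2. H0: μ_1 = μ_2; H1: μ_1 ≠ μ_2 (Welch's two-sample t-test, two-sided).
t = (x̄_1 − x̄_2)/√(s_1²/n_1 + s_2²/n_2) = (3.455 − 3.064)/√(0.5499²/19 + 0.2995²/27) = 2.819
Welch–Satterthwaite df ≈ 25.53
Two-sided p-value ≈ 0.009
Since p ≈ 0.009 < α = 0.05, reject H0; the data support H1.

t = 2.819; reject H0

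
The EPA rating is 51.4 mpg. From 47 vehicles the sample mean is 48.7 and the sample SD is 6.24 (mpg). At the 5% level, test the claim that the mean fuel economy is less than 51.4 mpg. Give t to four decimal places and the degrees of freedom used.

t = -2.9664, df = 46

H0: μ = 51.4; H1: μ < 51.4 (one-sample t-test, left-tailed).
t = (x̄ − μ₀)/(s/√n) = (48.7 − 51.4)/(6.24/√47) = -2.9664
df = n − 1 = 46
p-value = P(T ≤ -2.9664) ≈ 0.0024
Since p ≈ 0.0024 < α = 0.05, reject H0; the data support H1.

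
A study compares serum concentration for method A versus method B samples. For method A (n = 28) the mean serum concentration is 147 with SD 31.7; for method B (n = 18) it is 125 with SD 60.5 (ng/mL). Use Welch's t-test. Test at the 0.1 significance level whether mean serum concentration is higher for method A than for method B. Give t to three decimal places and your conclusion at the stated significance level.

Let group 1 = method A, group 2 = method B. H0: μ_1 = μ_2; H1: μ_1 > μ_2 (Welch's two-sample t-test, right-tailed).
t = (x̄_1 − x̄_2)/√(s_1²/n_1 + s_2²/n_2) = (147 − 125)/√(31.7²/28 + 60.5²/18) = 1.422
Welch–Satterthwaite df ≈ 23.08
p-value = P(T ≥ 1.422) ≈ 0.0841
Since p ≈ 0.0841 < α = 0.1, reject H0; the evidence is statistically significant.

t = 1.422; reject H0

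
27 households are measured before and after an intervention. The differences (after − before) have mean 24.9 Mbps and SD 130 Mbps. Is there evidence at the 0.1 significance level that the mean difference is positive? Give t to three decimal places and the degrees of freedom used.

H0: μ_d = 0; H1: μ_d > 0 (paired t-test on the differences, right-tailed).
t = d̄/(s_d/√n) = 24.9/(130/√27) = 0.995
df = n − 1 = 26
p-value = P(T ≥ 0.995) ≈ 0.164
Since p ≈ 0.164 > α = 0.1, fail to reject H0; the data do not provide sufficient evidence against H0.

t = 0.995, df = 26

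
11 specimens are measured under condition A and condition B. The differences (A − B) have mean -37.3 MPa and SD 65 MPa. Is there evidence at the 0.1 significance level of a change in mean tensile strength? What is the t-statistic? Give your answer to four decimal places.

-1.9032

H0: μ_d = 0; H1: μ_d ≠ 0 (paired t-test on the differences, two-sided).
t = d̄/(s_d/√n) = -37.3/(65/√11) = -1.9032
df = n − 1 = 10
Two-sided p-value ≈ 0.086
Since p ≈ 0.086 < α = 0.1, reject H0; the data support H1.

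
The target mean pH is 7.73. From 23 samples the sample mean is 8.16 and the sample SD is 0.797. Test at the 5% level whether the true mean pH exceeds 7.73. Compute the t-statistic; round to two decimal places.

H0: μ = 7.73; H1: μ > 7.73 (one-sample t-test, right-tailed).
t = (x̄ − μ₀)/(s/√n) = (8.16 − 7.73)/(0.797/√23) = 2.59
df = n − 1 = 22
p-value = P(T ≥ 2.59) ≈ 0.0084
Since p ≈ 0.0084 < α = 0.05, reject H0; the data support H1.

2.59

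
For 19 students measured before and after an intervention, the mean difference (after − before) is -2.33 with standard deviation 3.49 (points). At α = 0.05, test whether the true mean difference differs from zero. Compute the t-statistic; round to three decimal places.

-2.910

H0: μ_d = 0; H1: μ_d ≠ 0 (paired t-test on the differences, two-sided).
t = d̄/(s_d/√n) = -2.33/(3.49/√19) = -2.910
df = n − 1 = 18
Two-sided p-value ≈ 0.009
Since p ≈ 0.009 < α = 0.05, reject H0; the evidence is statistically significant.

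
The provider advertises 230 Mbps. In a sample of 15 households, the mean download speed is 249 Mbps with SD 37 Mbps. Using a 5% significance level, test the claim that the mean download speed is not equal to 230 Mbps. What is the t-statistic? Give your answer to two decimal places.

H0: μ = 230; H1: μ ≠ 230 (one-sample t-test, two-sided).
t = (x̄ − μ₀)/(s/√n) = (249 − 230)/(37/√15) = 1.99
df = n − 1 = 14
Two-sided p-value ≈ 0.067
Since p ≈ 0.067 > α = 0.05, fail to reject H0; the evidence is not statistically significant.

1.99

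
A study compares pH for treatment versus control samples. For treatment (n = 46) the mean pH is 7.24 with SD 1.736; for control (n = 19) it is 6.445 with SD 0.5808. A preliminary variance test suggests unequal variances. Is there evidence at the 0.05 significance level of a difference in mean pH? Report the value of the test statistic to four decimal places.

Let group 1 = treatment, group 2 = control. H0: μ_1 = μ_2; H1: μ_1 ≠ μ_2 (Welch's two-sample t-test, two-sided).
t = (x̄_1 − x̄_2)/√(s_1²/n_1 + s_2²/n_2) = (7.24 − 6.445)/√(1.736²/46 + 0.5808²/19) = 2.7550
Welch–Satterthwaite df ≈ 61.42
Two-sided p-value ≈ 0.008
Since p ≈ 0.008 < α = 0.05, reject H0; the evidence is statistically significant.

2.7550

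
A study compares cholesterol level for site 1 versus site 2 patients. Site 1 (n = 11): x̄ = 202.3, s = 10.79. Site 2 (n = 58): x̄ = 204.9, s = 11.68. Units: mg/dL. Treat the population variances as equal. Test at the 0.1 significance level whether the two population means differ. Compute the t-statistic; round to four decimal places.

Let group 1 = site 1, group 2 = site 2. H0: μ_1 = μ_2; H1: μ_1 ≠ μ_2 (two-sample pooled-variance t-test, two-sided).
s_p² = [(11−1)·10.79² + (58−1)·11.68²]/(11+58−2) = 133.438
t = (202.3 − 204.9)/√[133.438·(1/11 + 1/58)] = -0.6844
df = n₁ + n₂ − 2 = 67
Two-sided p-value ≈ 0.496
Since p ≈ 0.496 > α = 0.1, fail to reject H0; the evidence is not statistically significant.

-0.6844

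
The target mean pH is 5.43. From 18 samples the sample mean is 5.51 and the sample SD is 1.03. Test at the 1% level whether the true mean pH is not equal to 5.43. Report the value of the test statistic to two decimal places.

H0: μ = 5.43; H1: μ ≠ 5.43 (one-sample t-test, two-sided).
t = (x̄ − μ₀)/(s/√n) = (5.51 − 5.43)/(1.03/√18) = 0.33
df = n − 1 = 17
Two-sided p-value ≈ 0.746
Since p ≈ 0.746 > α = 0.01, fail to reject H0; the evidence is not statistically significant.

0.33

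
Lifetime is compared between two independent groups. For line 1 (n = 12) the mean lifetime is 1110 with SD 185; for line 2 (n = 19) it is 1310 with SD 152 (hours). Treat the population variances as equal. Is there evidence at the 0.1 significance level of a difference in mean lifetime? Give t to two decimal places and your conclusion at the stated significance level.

t = -3.28; reject H0

Let group 1 = line 1, group 2 = line 2. H0: μ_1 = μ_2; H1: μ_1 ≠ μ_2 (two-sample pooled-variance t-test, two-sided).
s_p² = [(12−1)·185² + (19−1)·152²]/(12+19−2) = 27322.3
t = (1110 − 1310)/√[27322.3·(1/12 + 1/19)] = -3.28
df = n₁ + n₂ − 2 = 29
Two-sided p-value ≈ 0.0027
Since p ≈ 0.0027 < α = 0.1, reject H0; the evidence is statistically significant.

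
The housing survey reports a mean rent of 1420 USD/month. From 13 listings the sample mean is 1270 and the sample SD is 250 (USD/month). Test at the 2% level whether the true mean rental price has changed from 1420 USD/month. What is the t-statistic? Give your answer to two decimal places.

-2.16

H0: μ = 1420; H1: μ ≠ 1420 (one-sample t-test, two-sided).
t = (x̄ − μ₀)/(s/√n) = (1270 − 1420)/(250/√13) = -2.16
df = n − 1 = 12
Two-sided p-value ≈ 0.051
Since p ≈ 0.051 > α = 0.02, fail to reject H0; the evidence is not statistically significant.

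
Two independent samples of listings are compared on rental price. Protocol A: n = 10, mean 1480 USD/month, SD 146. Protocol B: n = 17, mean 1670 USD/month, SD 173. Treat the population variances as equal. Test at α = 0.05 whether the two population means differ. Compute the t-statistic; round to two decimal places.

-2.91

Let group 1 = protocol A, group 2 = protocol B. H0: μ_1 = μ_2; H1: μ_1 ≠ μ_2 (two-sample pooled-variance t-test, two-sided).
s_p² = [(10−1)·146² + (17−1)·173²]/(10+17−2) = 26828.3
t = (1480 − 1670)/√[26828.3·(1/10 + 1/17)] = -2.91
df = n₁ + n₂ − 2 = 25
Two-sided p-value ≈ 0.0075
Since p ≈ 0.0075 < α = 0.05, reject H0; the evidence is statistically significant.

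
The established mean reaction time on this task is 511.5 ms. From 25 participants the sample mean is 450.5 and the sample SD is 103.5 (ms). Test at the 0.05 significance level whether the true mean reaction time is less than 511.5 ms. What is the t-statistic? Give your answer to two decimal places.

-2.95

H0: μ = 511.5; H1: μ < 511.5 (one-sample t-test, left-tailed).
t = (x̄ − μ₀)/(s/√n) = (450.5 − 511.5)/(103.5/√25) = -2.95
df = n − 1 = 24
p-value = P(T ≤ -2.95) ≈ 0.0035
Since p ≈ 0.0035 < α = 0.05, reject H0; the data support H1.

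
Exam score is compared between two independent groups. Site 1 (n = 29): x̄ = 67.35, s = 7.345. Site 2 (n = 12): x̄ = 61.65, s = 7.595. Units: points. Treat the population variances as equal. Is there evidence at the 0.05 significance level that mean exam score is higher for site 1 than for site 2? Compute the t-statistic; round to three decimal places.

Let group 1 = site 1, group 2 = site 2. H0: μ_1 = μ_2; H1: μ_1 > μ_2 (two-sample pooled-variance t-test, right-tailed).
s_p² = [(29−1)·7.345² + (12−1)·7.595²]/(29+12−2) = 55.0025
t = (67.35 − 61.65)/√[55.0025·(1/29 + 1/12)] = 2.239
df = n₁ + n₂ − 2 = 39
p-value = P(T ≥ 2.239) ≈ 0.015
Since p ≈ 0.015 < α = 0.05, reject H0; the data support H1.

2.239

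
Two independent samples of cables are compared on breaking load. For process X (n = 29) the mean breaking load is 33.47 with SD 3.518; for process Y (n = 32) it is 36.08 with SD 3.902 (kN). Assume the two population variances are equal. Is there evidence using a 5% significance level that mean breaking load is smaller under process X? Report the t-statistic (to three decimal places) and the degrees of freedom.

Let group 1 = process X, group 2 = process Y. H0: μ_1 = μ_2; H1: μ_1 < μ_2 (two-sample pooled-variance t-test, left-tailed).
s_p² = [(29−1)·3.518² + (32−1)·3.902²]/(29+32−2) = 13.8734
t = (33.47 − 36.08)/√[13.8734·(1/29 + 1/32)] = -2.733
df = n₁ + n₂ − 2 = 59
p-value = P(T ≤ -2.733) ≈ 0.0041
Since p ≈ 0.0041 < α = 0.05, reject H0; the data support H1.

t = -2.733, df = 59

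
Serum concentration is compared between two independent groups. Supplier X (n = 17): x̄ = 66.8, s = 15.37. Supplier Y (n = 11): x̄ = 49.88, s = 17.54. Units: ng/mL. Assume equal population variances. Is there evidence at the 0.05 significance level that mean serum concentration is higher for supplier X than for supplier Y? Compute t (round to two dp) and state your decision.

t = 2.69; reject H0

Let group 1 = supplier X, group 2 = supplier Y. H0: μ_1 = μ_2; H1: μ_1 > μ_2 (two-sample pooled-variance t-test, right-tailed).
s_p² = [(17−1)·15.37² + (11−1)·17.54²]/(17+11−2) = 263.704
t = (66.8 − 49.88)/√[263.704·(1/17 + 1/11)] = 2.69
df = n₁ + n₂ − 2 = 26
p-value = P(T ≥ 2.69) ≈ 0.006
Since p ≈ 0.006 < α = 0.05, reject H0; the data support H1.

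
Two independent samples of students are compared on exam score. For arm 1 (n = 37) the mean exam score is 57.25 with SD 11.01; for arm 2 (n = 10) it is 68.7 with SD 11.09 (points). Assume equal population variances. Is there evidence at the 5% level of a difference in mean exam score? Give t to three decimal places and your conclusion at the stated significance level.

Let group 1 = arm 1, group 2 = arm 2. H0: μ_1 = μ_2; H1: μ_1 ≠ μ_2 (two-sample pooled-variance t-test, two-sided).
s_p² = [(37−1)·11.01² + (10−1)·11.09²]/(37+10−2) = 121.574
t = (57.25 − 68.7)/√[121.574·(1/37 + 1/10)] = -2.914
df = n₁ + n₂ − 2 = 45
Two-sided p-value ≈ 0.006
Since p ≈ 0.006 < α = 0.05, reject H0; the data support H1.

t = -2.914; reject H0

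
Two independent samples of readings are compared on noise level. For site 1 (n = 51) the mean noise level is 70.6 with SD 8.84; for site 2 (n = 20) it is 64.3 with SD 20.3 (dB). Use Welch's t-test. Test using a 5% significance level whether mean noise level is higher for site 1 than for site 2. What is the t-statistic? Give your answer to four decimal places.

1.3390

Let group 1 = site 1, group 2 = site 2. H0: μ_1 = μ_2; H1: μ_1 > μ_2 (Welch's two-sample t-test, right-tailed).
t = (x̄_1 − x̄_2)/√(s_1²/n_1 + s_2²/n_2) = (70.6 − 64.3)/√(8.84²/51 + 20.3²/20) = 1.3390
Welch–Satterthwaite df ≈ 21.88
p-value = P(T ≥ 1.3390) ≈ 0.097
Since p ≈ 0.097 > α = 0.05, fail to reject H0; the evidence is not statistically significant.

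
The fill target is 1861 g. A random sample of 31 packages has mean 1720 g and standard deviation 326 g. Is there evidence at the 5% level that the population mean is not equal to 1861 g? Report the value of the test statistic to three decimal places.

H0: μ = 1861; H1: μ ≠ 1861 (one-sample t-test, two-sided).
t = (x̄ − μ₀)/(s/√n) = (1720 − 1861)/(326/√31) = -2.408
df = n − 1 = 30
Two-sided p-value ≈ 0.0224
Since p ≈ 0.0224 < α = 0.05, reject H0; the data support H1.

-2.408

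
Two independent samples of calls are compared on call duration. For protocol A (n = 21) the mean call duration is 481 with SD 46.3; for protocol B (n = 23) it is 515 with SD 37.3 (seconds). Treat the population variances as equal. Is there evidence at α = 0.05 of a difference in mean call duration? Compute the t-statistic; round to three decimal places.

Let group 1 = protocol A, group 2 = protocol B. H0: μ_1 = μ_2; H1: μ_1 ≠ μ_2 (two-sample pooled-variance t-test, two-sided).
s_p² = [(21−1)·46.3² + (23−1)·37.3²]/(21+23−2) = 1749.58
t = (481 − 515)/√[1749.58·(1/21 + 1/23)] = -2.693
df = n₁ + n₂ − 2 = 42
Two-sided p-value ≈ 0.010
Since p ≈ 0.010 < α = 0.05, reject H0; the data support H1.

-2.693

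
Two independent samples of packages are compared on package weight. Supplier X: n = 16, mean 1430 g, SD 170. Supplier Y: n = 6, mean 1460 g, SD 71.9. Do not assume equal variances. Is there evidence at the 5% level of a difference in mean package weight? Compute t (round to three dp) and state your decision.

t = -0.581; fail to reject H0

Let group 1 = supplier X, group 2 = supplier Y. H0: μ_1 = μ_2; H1: μ_1 ≠ μ_2 (Welch's two-sample t-test, two-sided).
t = (x̄_1 − x̄_2)/√(s_1²/n_1 + s_2²/n_2) = (1430 − 1460)/√(170²/16 + 71.9²/6) = -0.581
Welch–Satterthwaite df ≈ 19.45
Two-sided p-value ≈ 0.5680
Since p ≈ 0.5680 > α = 0.05, fail to reject H0; the evidence is not statistically significant.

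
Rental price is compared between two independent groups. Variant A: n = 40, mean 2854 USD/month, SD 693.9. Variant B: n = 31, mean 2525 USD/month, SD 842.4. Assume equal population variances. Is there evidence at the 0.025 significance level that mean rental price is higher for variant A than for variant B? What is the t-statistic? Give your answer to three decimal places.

Let group 1 = variant A, group 2 = variant B. H0: μ_1 = μ_2; H1: μ_1 > μ_2 (two-sample pooled-variance t-test, right-tailed).
s_p² = [(40−1)·693.9² + (31−1)·842.4²]/(40+31−2) = 580689
t = (2854 − 2525)/√[580689·(1/40 + 1/31)] = 1.804
df = n₁ + n₂ − 2 = 69
p-value = P(T ≥ 1.804) ≈ 0.0378
Since p ≈ 0.0378 > α = 0.025, fail to reject H0; the evidence is not statistically significant.

1.804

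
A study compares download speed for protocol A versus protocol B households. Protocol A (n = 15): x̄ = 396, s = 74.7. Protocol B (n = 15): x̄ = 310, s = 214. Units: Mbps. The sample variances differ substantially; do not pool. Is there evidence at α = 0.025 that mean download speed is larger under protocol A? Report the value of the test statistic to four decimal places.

1.4695

Let group 1 = protocol A, group 2 = protocol B. H0: μ_1 = μ_2; H1: μ_1 > μ_2 (Welch's two-sample t-test, right-tailed).
t = (x̄_1 − x̄_2)/√(s_1²/n_1 + s_2²/n_2) = (396 − 310)/√(74.7²/15 + 214²/15) = 1.4695
Welch–Satterthwaite df ≈ 17.36
p-value = P(T ≥ 1.4695) ≈ 0.0798
Since p ≈ 0.0798 > α = 0.025, fail to reject H0; the data do not provide sufficient evidence against H0.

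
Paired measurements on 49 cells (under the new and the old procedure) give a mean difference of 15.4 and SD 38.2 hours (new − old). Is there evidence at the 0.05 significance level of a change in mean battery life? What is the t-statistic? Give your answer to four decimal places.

2.8220

H0: μ_d = 0; H1: μ_d ≠ 0 (paired t-test on the differences, two-sided).
t = d̄/(s_d/√n) = 15.4/(38.2/√49) = 2.8220
df = n − 1 = 48
Two-sided p-value ≈ 0.007
Since p ≈ 0.007 < α = 0.05, reject H0; the evidence is statistically significant.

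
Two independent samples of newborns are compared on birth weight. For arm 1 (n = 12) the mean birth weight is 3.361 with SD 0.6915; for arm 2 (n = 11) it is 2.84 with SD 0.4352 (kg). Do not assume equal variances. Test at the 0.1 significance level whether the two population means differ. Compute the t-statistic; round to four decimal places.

Let group 1 = arm 1, group 2 = arm 2. H0: μ_1 = μ_2; H1: μ_1 ≠ μ_2 (Welch's two-sample t-test, two-sided).
t = (x̄_1 − x̄_2)/√(s_1²/n_1 + s_2²/n_2) = (3.361 − 2.84)/√(0.6915²/12 + 0.4352²/11) = 2.1810
Welch–Satterthwaite df ≈ 18.72
Two-sided p-value ≈ 0.0422
Since p ≈ 0.0422 < α = 0.1, reject H0; the evidence is statistically significant.

2.1810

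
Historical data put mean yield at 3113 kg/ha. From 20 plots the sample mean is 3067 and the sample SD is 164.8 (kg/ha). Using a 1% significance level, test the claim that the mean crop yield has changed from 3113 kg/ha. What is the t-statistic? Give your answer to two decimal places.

-1.25

H0: μ = 3113; H1: μ ≠ 3113 (one-sample t-test, two-sided).
t = (x̄ − μ₀)/(s/√n) = (3067 − 3113)/(164.8/√20) = -1.25
df = n − 1 = 19
Two-sided p-value ≈ 0.2271
Since p ≈ 0.2271 > α = 0.01, fail to reject H0; the data do not provide sufficient evidence against H0.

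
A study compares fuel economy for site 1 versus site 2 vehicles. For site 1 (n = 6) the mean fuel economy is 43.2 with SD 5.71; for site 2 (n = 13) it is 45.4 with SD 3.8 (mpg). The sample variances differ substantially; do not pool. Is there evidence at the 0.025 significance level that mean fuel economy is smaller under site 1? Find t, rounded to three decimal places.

-0.860

Let group 1 = site 1, group 2 = site 2. H0: μ_1 = μ_2; H1: μ_1 < μ_2 (Welch's two-sample t-test, left-tailed).
t = (x̄_1 − x̄_2)/√(s_1²/n_1 + s_2²/n_2) = (43.2 − 45.4)/√(5.71²/6 + 3.8²/13) = -0.860
Welch–Satterthwaite df ≈ 7.13
p-value = P(T ≤ -0.860) ≈ 0.209
Since p ≈ 0.209 > α = 0.025, fail to reject H0; the data do not provide sufficient evidence against H0.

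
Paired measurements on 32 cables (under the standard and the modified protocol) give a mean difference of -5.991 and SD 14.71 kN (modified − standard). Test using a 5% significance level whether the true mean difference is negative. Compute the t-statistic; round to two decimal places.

-2.30

H0: μ_d = 0; H1: μ_d < 0 (paired t-test on the differences, left-tailed).
t = d̄/(s_d/√n) = -5.991/(14.71/√32) = -2.30
df = n − 1 = 31
p-value = P(T ≤ -2.30) ≈ 0.0140
Since p ≈ 0.0140 < α = 0.05, reject H0; the data support H1.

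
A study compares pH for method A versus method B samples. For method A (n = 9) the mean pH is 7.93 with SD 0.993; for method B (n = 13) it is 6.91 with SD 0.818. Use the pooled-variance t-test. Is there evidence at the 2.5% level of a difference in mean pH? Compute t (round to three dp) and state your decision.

Let group 1 = method A, group 2 = method B. H0: μ_1 = μ_2; H1: μ_1 ≠ μ_2 (two-sample pooled-variance t-test, two-sided).
s_p² = [(9−1)·0.993² + (13−1)·0.818²]/(9+13−2) = 0.795894
t = (7.93 − 6.91)/√[0.795894·(1/9 + 1/13)] = 2.637
df = n₁ + n₂ − 2 = 20
Two-sided p-value ≈ 0.0158
Since p ≈ 0.0158 < α = 0.025, reject H0; the data support H1.

t = 2.637; reject H0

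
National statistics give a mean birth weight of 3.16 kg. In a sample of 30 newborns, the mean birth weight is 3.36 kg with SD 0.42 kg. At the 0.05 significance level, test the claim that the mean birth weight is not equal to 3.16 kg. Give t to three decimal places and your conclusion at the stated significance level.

H0: μ = 3.16; H1: μ ≠ 3.16 (one-sample t-test, two-sided).
t = (x̄ − μ₀)/(s/√n) = (3.36 − 3.16)/(0.42/√30) = 2.608
df = n − 1 = 29
Two-sided p-value ≈ 0.0142
Since p ≈ 0.0142 < α = 0.05, reject H0; the evidence is statistically significant.

t = 2.608; reject H0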